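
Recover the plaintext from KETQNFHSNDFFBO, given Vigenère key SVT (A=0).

SJAYSMPXULKMJT

Repeat the key across the ciphertext: SVTSVTSVTSVTSV
K(10)−S(18): -8≡18 → S
E(4)−V(21): -17≡9 → J
T(19)−T(19): 0 → A
Q(16)−S(18): -2≡24 → Y
N(13)−V(21): -8≡18 → S
F(5)−T(19): -14≡12 → M
H(7)−S(18): -11≡15 → P
S(18)−V(21): -3≡23 → X
N(13)−T(19): -6≡20 → U
D(3)−S(18): -15≡11 → L
F(5)−V(21): -16≡10 → K
F(5)−T(19): -14≡12 → M
B(1)−S(18): -17≡9 → J
O(14)−V(21): -7≡19 → T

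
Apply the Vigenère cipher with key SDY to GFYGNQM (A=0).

YIWYQOE

Repeat the key across the message: SDYSDYS
G(6)+S(18): 24 → Y
F(5)+D(3): 8 → I
Y(24)+Y(24): 48≡22 → W
G(6)+S(18): 24 → Y
N(13)+D(3): 16 → Q
Q(16)+Y(24): 40≡14 → O
M(12)+S(18): 30≡4 → E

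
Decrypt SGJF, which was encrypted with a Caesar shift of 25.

THKG

S(18): 18−25=-7≡19 → T
G(6): 6−25=-19≡7 → H
J(9): 9−25=-16≡10 → K
F(5): 5−25=-20≡6 → G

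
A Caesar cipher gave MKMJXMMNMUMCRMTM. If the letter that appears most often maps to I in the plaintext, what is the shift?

4

The most frequent ciphertext letter is M (appears 8 times).
M is position 12; I is position 8.
Shift = 4.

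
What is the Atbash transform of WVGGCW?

DETTXD

W(22) → D(3)
V(21) → E(4)
G(6) → T(19)
G(6) → T(19)
C(2) → X(23)
W(22) → D(3)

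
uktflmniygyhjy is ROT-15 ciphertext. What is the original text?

u(20): 20−15=5 → f
k(10): 10−15=-5≡21 → v
t(19): 19−15=4 → e
f(5): 5−15=-10≡16 → q
l(11): 11−15=-4≡22 → w
m(12): 12−15=-3≡23 → x
n(13): 13−15=-2≡24 → y
i(8): 8−15=-7≡19 → t
y(24): 24−15=9 → j
g(6): 6−15=-9≡17 → r
y(24): 24−15=9 → j
h(7): 7−15=-8≡18 → s
j(9): 9−15=-6≡20 → u
y(24): 24−15=9 → j

fveqwxytjrjsuj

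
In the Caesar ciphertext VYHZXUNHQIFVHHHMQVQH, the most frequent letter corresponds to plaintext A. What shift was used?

The most frequent ciphertext letter is H (appears 6 times).
H is position 7; A is position 0.
Shift = 7.

7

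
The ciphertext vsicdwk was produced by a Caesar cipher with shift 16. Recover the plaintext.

v(21): 21−16=5 → f
s(18): 18−16=2 → c
i(8): 8−16=-8≡18 → s
c(2): 2−16=-14≡12 → m
d(3): 3−16=-13≡13 → n
w(22): 22−16=6 → g
k(10): 10−16=-6≡20 → u

fcsmngu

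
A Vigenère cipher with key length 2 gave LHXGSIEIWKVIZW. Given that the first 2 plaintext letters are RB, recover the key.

Subtract each crib letter from the matching ciphertext letter (mod 26):
L(11)−R(17)=-6≡20 → U
H(7)−B(1)=6 → G

UG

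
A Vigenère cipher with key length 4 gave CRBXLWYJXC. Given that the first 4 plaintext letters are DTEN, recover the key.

Subtract each crib letter from the matching ciphertext letter (mod 26):
C(2)−D(3)=-1≡25 → Z
R(17)−T(19)=-2≡24 → Y
B(1)−E(4)=-3≡23 → X
X(23)−N(13)=10 → K

ZYXK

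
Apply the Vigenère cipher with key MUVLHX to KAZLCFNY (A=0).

Repeat the key across the message: MUVLHXMU
K(10)+M(12): 22 → W
A(0)+U(20): 20 → U
Z(25)+V(21): 46≡20 → U
L(11)+L(11): 22 → W
C(2)+H(7): 9 → J
F(5)+X(23): 28≡2 → C
N(13)+M(12): 25 → Z
Y(24)+U(20): 44≡18 → S

WUUWJCZS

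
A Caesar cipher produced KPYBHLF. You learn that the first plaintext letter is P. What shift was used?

From the crib: K(10)−P(15)=-5≡21, so the shift is 21.

21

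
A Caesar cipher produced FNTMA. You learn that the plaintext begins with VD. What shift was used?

10

From the crib: F(5)−V(21)=-16≡10, so the shift is 10.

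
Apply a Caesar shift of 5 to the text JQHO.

OVMT

J(9): 9+5=14 → O
Q(16): 16+5=21 → V
H(7): 7+5=12 → M
O(14): 14+5=19 → T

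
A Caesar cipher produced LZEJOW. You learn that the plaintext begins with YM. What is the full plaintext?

YMRWBJ

From the crib: L(11)−Y(24)=-13≡13, so the shift is 13.
Subtract 13 from each ciphertext letter:
L(11): 11−13=-2≡24 → Y
Z(25): 25−13=12 → M
E(4): 4−13=-9≡17 → R
J(9): 9−13=-4≡22 → W
O(14): 14−13=1 → B
W(22): 22−13=9 → J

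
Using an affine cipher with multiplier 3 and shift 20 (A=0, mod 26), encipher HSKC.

PWYA

H(7): 3·7+20=41≡15 → P
S(18): 3·18+20=74≡22 → W
K(10): 3·10+20=50≡24 → Y
C(2): 3·2+20=26≡0 → A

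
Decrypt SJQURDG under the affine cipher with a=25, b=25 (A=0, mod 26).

The inverse of 25 mod 26 is 25, since 25·25=625≡1. Apply D(y)=25·(y−25) mod 26:
S(18): 25·(18−25)=-175≡7 → H
J(9): 25·(9−25)=-400≡16 → Q
Q(16): 25·(16−25)=-225≡9 → J
U(20): 25·(20−25)=-125≡5 → F
R(17): 25·(17−25)=-200≡8 → I
D(3): 25·(3−25)=-550≡22 → W
G(6): 25·(6−25)=-475≡19 → T

HQJFIWT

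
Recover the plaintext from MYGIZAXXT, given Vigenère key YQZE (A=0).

OIHEBKYTV

Repeat the key across the ciphertext: YQZEYQZEY
M(12)−Y(24): -12≡14 → O
Y(24)−Q(16): 8 → I
G(6)−Z(25): -19≡7 → H
I(8)−E(4): 4 → E
Z(25)−Y(24): 1 → B
A(0)−Q(16): -16≡10 → K
X(23)−Z(25): -2≡24 → Y
X(23)−E(4): 19 → T
T(19)−Y(24): -5≡21 → V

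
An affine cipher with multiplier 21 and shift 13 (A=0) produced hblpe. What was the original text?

wsqkh

The inverse of 21 mod 26 is 5, since 21·5=105≡1. Apply D(y)=5·(y−13) mod 26:
h(7): 5·(7−13)=-30≡22 → w
b(1): 5·(1−13)=-60≡18 → s
l(11): 5·(11−13)=-10≡16 → q
p(15): 5·(15−13)=10 → k
e(4): 5·(4−13)=-45≡7 → h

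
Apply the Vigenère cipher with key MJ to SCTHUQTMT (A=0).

ELFQGZFVF

Repeat the key across the message: MJMJMJMJM
S(18)+M(12): 30≡4 → E
C(2)+J(9): 11 → L
T(19)+M(12): 31≡5 → F
H(7)+J(9): 16 → Q
U(20)+M(12): 32≡6 → G
Q(16)+J(9): 25 → Z
T(19)+M(12): 31≡5 → F
M(12)+J(9): 21 → V
T(19)+M(12): 31≡5 → F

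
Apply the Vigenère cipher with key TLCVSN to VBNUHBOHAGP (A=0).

OMPPZOHSCBH

Repeat the key across the message: TLCVSNTLCVS
V(21)+T(19): 40≡14 → O
B(1)+L(11): 12 → M
N(13)+C(2): 15 → P
U(20)+V(21): 41≡15 → P
H(7)+S(18): 25 → Z
B(1)+N(13): 14 → O
O(14)+T(19): 33≡7 → H
H(7)+L(11): 18 → S
A(0)+C(2): 2 → C
G(6)+V(21): 27≡1 → B
P(15)+S(18): 33≡7 → H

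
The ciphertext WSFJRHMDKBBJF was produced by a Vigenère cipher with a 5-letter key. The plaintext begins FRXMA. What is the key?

Subtract each crib letter from the matching ciphertext letter (mod 26):
W(22)−F(5)=17 → R
S(18)−R(17)=1 → B
F(5)−X(23)=-18≡8 → I
J(9)−M(12)=-3≡23 → X
R(17)−A(0)=17 → R

RBIXR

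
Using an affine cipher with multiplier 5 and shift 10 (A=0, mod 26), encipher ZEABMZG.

FEKPSFO

Z(25): 5·25+10=135≡5 → F
E(4): 5·4+10=30≡4 → E
A(0): 5·0+10=10 → K
B(1): 5·1+10=15 → P
M(12): 5·12+10=70≡18 → S
Z(25): 5·25+10=135≡5 → F
G(6): 5·6+10=40≡14 → O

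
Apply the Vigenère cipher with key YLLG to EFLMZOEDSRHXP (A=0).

Repeat the key across the message: YLLGYLLGYLLGY
E(4)+Y(24): 28≡2 → C
F(5)+L(11): 16 → Q
L(11)+L(11): 22 → W
M(12)+G(6): 18 → S
Z(25)+Y(24): 49≡23 → X
O(14)+L(11): 25 → Z
E(4)+L(11): 15 → P
D(3)+G(6): 9 → J
S(18)+Y(24): 42≡16 → Q
R(17)+L(11): 28≡2 → C
H(7)+L(11): 18 → S
X(23)+G(6): 29≡3 → D
P(15)+Y(24): 39≡13 → N

CQWSXZPJQCSDN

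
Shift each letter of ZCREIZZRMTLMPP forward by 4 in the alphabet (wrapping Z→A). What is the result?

Z(25): 25+4=29≡3 → D
C(2): 2+4=6 → G
R(17): 17+4=21 → V
E(4): 4+4=8 → I
I(8): 8+4=12 → M
Z(25): 25+4=29≡3 → D
Z(25): 25+4=29≡3 → D
R(17): 17+4=21 → V
M(12): 12+4=16 → Q
T(19): 19+4=23 → X
L(11): 11+4=15 → P
M(12): 12+4=16 → Q
P(15): 15+4=19 → T
P(15): 15+4=19 → T

DGVIMDDVQXPQTT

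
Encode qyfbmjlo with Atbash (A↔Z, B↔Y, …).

q(16) → j(9)
y(24) → b(1)
f(5) → u(20)
b(1) → y(24)
m(12) → n(13)
j(9) → q(16)
l(11) → o(14)
o(14) → l(11)

jbuynqol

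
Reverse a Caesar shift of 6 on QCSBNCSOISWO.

Q(16): 16−6=10 → K
C(2): 2−6=-4≡22 → W
S(18): 18−6=12 → M
B(1): 1−6=-5≡21 → V
N(13): 13−6=7 → H
C(2): 2−6=-4≡22 → W
S(18): 18−6=12 → M
O(14): 14−6=8 → I
I(8): 8−6=2 → C
S(18): 18−6=12 → M
W(22): 22−6=16 → Q
O(14): 14−6=8 → I

KWMVHWMICMQI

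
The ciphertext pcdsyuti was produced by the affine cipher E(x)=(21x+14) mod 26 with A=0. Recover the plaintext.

The inverse of 21 mod 26 is 5, since 21·5=105≡1. Apply D(y)=5·(y−14) mod 26:
p(15): 5·(15−14)=5 → f
c(2): 5·(2−14)=-60≡18 → s
d(3): 5·(3−14)=-55≡23 → x
s(18): 5·(18−14)=20 → u
y(24): 5·(24−14)=50≡24 → y
u(20): 5·(20−14)=30≡4 → e
t(19): 5·(19−14)=25 → z
i(8): 5·(8−14)=-30≡22 → w

fsxuyezw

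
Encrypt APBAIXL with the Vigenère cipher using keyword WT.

WIXTEQH

Repeat the key across the message: WTWTWTW
A(0)+W(22): 22 → W
P(15)+T(19): 34≡8 → I
B(1)+W(22): 23 → X
A(0)+T(19): 19 → T
I(8)+W(22): 30≡4 → E
X(23)+T(19): 42≡16 → Q
L(11)+W(22): 33≡7 → H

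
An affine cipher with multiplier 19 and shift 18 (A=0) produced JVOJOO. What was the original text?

FHIFII

The inverse of 19 mod 26 is 11, since 19·11=209≡1. Apply D(y)=11·(y−18) mod 26:
J(9): 11·(9−18)=-99≡5 → F
V(21): 11·(21−18)=33≡7 → H
O(14): 11·(14−18)=-44≡8 → I
J(9): 11·(9−18)=-99≡5 → F
O(14): 11·(14−18)=-44≡8 → I
O(14): 11·(14−18)=-44≡8 → I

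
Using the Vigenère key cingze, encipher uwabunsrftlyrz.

Repeat the key across the message: cingzecingzeci
u(20)+c(2): 22 → w
w(22)+i(8): 30≡4 → e
a(0)+n(13): 13 → n
b(1)+g(6): 7 → h
u(20)+z(25): 45≡19 → t
n(13)+e(4): 17 → r
s(18)+c(2): 20 → u
r(17)+i(8): 25 → z
f(5)+n(13): 18 → s
t(19)+g(6): 25 → z
l(11)+z(25): 36≡10 → k
y(24)+e(4): 28≡2 → c
r(17)+c(2): 19 → t
z(25)+i(8): 33≡7 → h

wenhtruzszkcth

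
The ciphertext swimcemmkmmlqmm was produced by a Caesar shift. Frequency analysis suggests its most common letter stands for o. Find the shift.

24

The most frequent ciphertext letter is m (appears 7 times).
m is position 12; o is position 14.
Shift = -2≡24.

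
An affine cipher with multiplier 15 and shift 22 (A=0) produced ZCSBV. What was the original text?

VQYJT

The inverse of 15 mod 26 is 7, since 15·7=105≡1. Apply D(y)=7·(y−22) mod 26:
Z(25): 7·(25−22)=21 → V
C(2): 7·(2−22)=-140≡16 → Q
S(18): 7·(18−22)=-28≡24 → Y
B(1): 7·(1−22)=-147≡9 → J
V(21): 7·(21−22)=-7≡19 → T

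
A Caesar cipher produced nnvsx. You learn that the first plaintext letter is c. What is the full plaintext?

From the crib: n(13)−c(2)=11, so the shift is 11.
Subtract 11 from each ciphertext letter:
n(13): 13−11=2 → c
n(13): 13−11=2 → c
v(21): 21−11=10 → k
s(18): 18−11=7 → h
x(23): 23−11=12 → m

cckhm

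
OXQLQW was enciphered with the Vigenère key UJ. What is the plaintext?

Repeat the key across the ciphertext: UJUJUJ
O(14)−U(20): -6≡20 → U
X(23)−J(9): 14 → O
Q(16)−U(20): -4≡22 → W
L(11)−J(9): 2 → C
Q(16)−U(20): -4≡22 → W
W(22)−J(9): 13 → N

UOWCWN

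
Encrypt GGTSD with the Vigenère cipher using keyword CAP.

Repeat the key across the message: CAPCA
G(6)+C(2): 8 → I
G(6)+A(0): 6 → G
T(19)+P(15): 34≡8 → I
S(18)+C(2): 20 → U
D(3)+A(0): 3 → D

IGIUD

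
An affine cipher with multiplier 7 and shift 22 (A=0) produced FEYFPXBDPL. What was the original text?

FQEFZPXBZR

The inverse of 7 mod 26 is 15, since 7·15=105≡1. Apply D(y)=15·(y−22) mod 26:
F(5): 15·(5−22)=-255≡5 → F
E(4): 15·(4−22)=-270≡16 → Q
Y(24): 15·(24−22)=30≡4 → E
F(5): 15·(5−22)=-255≡5 → F
P(15): 15·(15−22)=-105≡25 → Z
X(23): 15·(23−22)=15 → P
B(1): 15·(1−22)=-315≡23 → X
D(3): 15·(3−22)=-285≡1 → B
P(15): 15·(15−22)=-105≡25 → Z
L(11): 15·(11−22)=-165≡17 → R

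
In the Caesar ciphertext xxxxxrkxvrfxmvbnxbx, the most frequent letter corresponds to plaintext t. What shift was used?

4

The most frequent ciphertext letter is x (appears 9 times).
x is position 23; t is position 19.
Shift = 4.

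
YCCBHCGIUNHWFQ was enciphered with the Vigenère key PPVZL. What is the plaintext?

Repeat the key across the ciphertext: PPVZLPPVZLPPVZ
Y(24)−P(15): 9 → J
C(2)−P(15): -13≡13 → N
C(2)−V(21): -19≡7 → H
B(1)−Z(25): -24≡2 → C
H(7)−L(11): -4≡22 → W
C(2)−P(15): -13≡13 → N
G(6)−P(15): -9≡17 → R
I(8)−V(21): -13≡13 → N
U(20)−Z(25): -5≡21 → V
N(13)−L(11): 2 → C
H(7)−P(15): -8≡18 → S
W(22)−P(15): 7 → H
F(5)−V(21): -16≡10 → K
Q(16)−Z(25): -9≡17 → R

JNHCWNRNVCSHKR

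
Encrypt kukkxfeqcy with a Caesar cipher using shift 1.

k(10): 10+1=11 → l
u(20): 20+1=21 → v
k(10): 10+1=11 → l
k(10): 10+1=11 → l
x(23): 23+1=24 → y
f(5): 5+1=6 → g
e(4): 4+1=5 → f
q(16): 16+1=17 → r
c(2): 2+1=3 → d
y(24): 24+1=25 → z

lvllygfrdz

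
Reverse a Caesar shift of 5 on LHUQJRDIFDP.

GCPLEMYDAYK

L(11): 11−5=6 → G
H(7): 7−5=2 → C
U(20): 20−5=15 → P
Q(16): 16−5=11 → L
J(9): 9−5=4 → E
R(17): 17−5=12 → M
D(3): 3−5=-2≡24 → Y
I(8): 8−5=3 → D
F(5): 5−5=0 → A
D(3): 3−5=-2≡24 → Y
P(15): 15−5=10 → K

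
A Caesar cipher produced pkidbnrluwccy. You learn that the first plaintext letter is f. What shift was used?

10

From the crib: p(15)−f(5)=10, so the shift is 10.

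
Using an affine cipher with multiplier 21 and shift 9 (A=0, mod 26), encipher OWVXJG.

O(14): 21·14+9=303≡17 → R
W(22): 21·22+9=471≡3 → D
V(21): 21·21+9=450≡8 → I
X(23): 21·23+9=492≡24 → Y
J(9): 21·9+9=198≡16 → Q
G(6): 21·6+9=135≡5 → F

RDIYQF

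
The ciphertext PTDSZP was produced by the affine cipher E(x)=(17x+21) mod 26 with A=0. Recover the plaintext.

The inverse of 17 mod 26 is 23, since 17·23=391≡1. Apply D(y)=23·(y−21) mod 26:
P(15): 23·(15−21)=-138≡18 → S
T(19): 23·(19−21)=-46≡6 → G
D(3): 23·(3−21)=-414≡2 → C
S(18): 23·(18−21)=-69≡9 → J
Z(25): 23·(25−21)=92≡14 → O
P(15): 23·(15−21)=-138≡18 → S

SGCJOS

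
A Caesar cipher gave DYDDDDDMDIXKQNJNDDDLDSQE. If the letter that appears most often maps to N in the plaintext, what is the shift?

16

The most frequent ciphertext letter is D (appears 11 times).
D is position 3; N is position 13.
Shift = -10≡16.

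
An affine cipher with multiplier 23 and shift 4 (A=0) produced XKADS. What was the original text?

LYKJE

The inverse of 23 mod 26 is 17, since 23·17=391≡1. Apply D(y)=17·(y−4) mod 26:
X(23): 17·(23−4)=323≡11 → L
K(10): 17·(10−4)=102≡24 → Y
A(0): 17·(0−4)=-68≡10 → K
D(3): 17·(3−4)=-17≡9 → J
S(18): 17·(18−4)=238≡4 → E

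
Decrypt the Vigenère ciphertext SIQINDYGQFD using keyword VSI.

Repeat the key across the ciphertext: VSIVSIVSIVS
S(18)−V(21): -3≡23 → X
I(8)−S(18): -10≡16 → Q
Q(16)−I(8): 8 → I
I(8)−V(21): -13≡13 → N
N(13)−S(18): -5≡21 → V
D(3)−I(8): -5≡21 → V
Y(24)−V(21): 3 → D
G(6)−S(18): -12≡14 → O
Q(16)−I(8): 8 → I
F(5)−V(21): -16≡10 → K
D(3)−S(18): -15≡11 → L

XQINVVDOIKL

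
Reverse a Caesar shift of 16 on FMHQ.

PWRA

F(5): 5−16=-11≡15 → P
M(12): 12−16=-4≡22 → W
H(7): 7−16=-9≡17 → R
Q(16): 16−16=0 → A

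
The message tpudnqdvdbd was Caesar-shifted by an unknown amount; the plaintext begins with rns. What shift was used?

From the crib: t(19)−r(17)=2, so the shift is 2.

2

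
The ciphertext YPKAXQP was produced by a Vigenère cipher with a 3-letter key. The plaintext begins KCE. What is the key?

Subtract each crib letter from the matching ciphertext letter (mod 26):
Y(24)−K(10)=14 → O
P(15)−C(2)=13 → N
K(10)−E(4)=6 → G

ONG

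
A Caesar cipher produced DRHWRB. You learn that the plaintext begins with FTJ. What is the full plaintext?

FTJYTD

From the crib: D(3)−F(5)=-2≡24, so the shift is 24.
Subtract 24 from each ciphertext letter:
D(3): 3−24=-21≡5 → F
R(17): 17−24=-7≡19 → T
H(7): 7−24=-17≡9 → J
W(22): 22−24=-2≡24 → Y
R(17): 17−24=-7≡19 → T
B(1): 1−24=-23≡3 → D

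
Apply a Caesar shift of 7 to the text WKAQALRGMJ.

W(22): 22+7=29≡3 → D
K(10): 10+7=17 → R
A(0): 0+7=7 → H
Q(16): 16+7=23 → X
A(0): 0+7=7 → H
L(11): 11+7=18 → S
R(17): 17+7=24 → Y
G(6): 6+7=13 → N
M(12): 12+7=19 → T
J(9): 9+7=16 → Q

DRHXHSYNTQ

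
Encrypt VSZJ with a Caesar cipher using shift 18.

V(21): 21+18=39≡13 → N
S(18): 18+18=36≡10 → K
Z(25): 25+18=43≡17 → R
J(9): 9+18=27≡1 → B

NKRB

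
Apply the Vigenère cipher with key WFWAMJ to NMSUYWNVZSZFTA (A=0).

Repeat the key across the message: WFWAMJWFWAMJWF
N(13)+W(22): 35≡9 → J
M(12)+F(5): 17 → R
S(18)+W(22): 40≡14 → O
U(20)+A(0): 20 → U
Y(24)+M(12): 36≡10 → K
W(22)+J(9): 31≡5 → F
N(13)+W(22): 35≡9 → J
V(21)+F(5): 26≡0 → A
Z(25)+W(22): 47≡21 → V
S(18)+A(0): 18 → S
Z(25)+M(12): 37≡11 → L
F(5)+J(9): 14 → O
T(19)+W(22): 41≡15 → P
A(0)+F(5): 5 → F

JROUKFJAVSLOPF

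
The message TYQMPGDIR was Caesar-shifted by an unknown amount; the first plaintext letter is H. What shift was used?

12

From the crib: T(19)−H(7)=12, so the shift is 12.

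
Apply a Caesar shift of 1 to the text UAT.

VBU

U(20): 20+1=21 → V
A(0): 0+1=1 → B
T(19): 19+1=20 → U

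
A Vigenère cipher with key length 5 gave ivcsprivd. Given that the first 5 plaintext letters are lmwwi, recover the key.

Subtract each crib letter from the matching ciphertext letter (mod 26):
i(8)−l(11)=-3≡23 → x
v(21)−m(12)=9 → j
c(2)−w(22)=-20≡6 → g
s(18)−w(22)=-4≡22 → w
p(15)−i(8)=7 → h

xjgwh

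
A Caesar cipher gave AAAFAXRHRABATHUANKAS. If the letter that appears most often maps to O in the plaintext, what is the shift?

The most frequent ciphertext letter is A (appears 8 times).
A is position 0; O is position 14.
Shift = -14≡12.

12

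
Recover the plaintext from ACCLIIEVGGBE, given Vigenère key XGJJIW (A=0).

Repeat the key across the ciphertext: XGJJIWXGJJIW
A(0)−X(23): -23≡3 → D
C(2)−G(6): -4≡22 → W
C(2)−J(9): -7≡19 → T
L(11)−J(9): 2 → C
I(8)−I(8): 0 → A
I(8)−W(22): -14≡12 → M
E(4)−X(23): -19≡7 → H
V(21)−G(6): 15 → P
G(6)−J(9): -3≡23 → X
G(6)−J(9): -3≡23 → X
B(1)−I(8): -7≡19 → T
E(4)−W(22): -18≡8 → I

DWTCAMHPXXTI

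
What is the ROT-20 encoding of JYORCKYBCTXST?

J(9): 9+20=29≡3 → D
Y(24): 24+20=44≡18 → S
O(14): 14+20=34≡8 → I
R(17): 17+20=37≡11 → L
C(2): 2+20=22 → W
K(10): 10+20=30≡4 → E
Y(24): 24+20=44≡18 → S
B(1): 1+20=21 → V
C(2): 2+20=22 → W
T(19): 19+20=39≡13 → N
X(23): 23+20=43≡17 → R
S(18): 18+20=38≡12 → M
T(19): 19+20=39≡13 → N

DSILWESVWNRMN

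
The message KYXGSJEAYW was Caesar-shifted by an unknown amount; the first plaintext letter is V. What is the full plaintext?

From the crib: K(10)−V(21)=-11≡15, so the shift is 15.
Subtract 15 from each ciphertext letter:
K(10): 10−15=-5≡21 → V
Y(24): 24−15=9 → J
X(23): 23−15=8 → I
G(6): 6−15=-9≡17 → R
S(18): 18−15=3 → D
J(9): 9−15=-6≡20 → U
E(4): 4−15=-11≡15 → P
A(0): 0−15=-15≡11 → L
Y(24): 24−15=9 → J
W(22): 22−15=7 → H

VJIRDUPLJH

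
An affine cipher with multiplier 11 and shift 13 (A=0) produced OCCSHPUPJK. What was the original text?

The inverse of 11 mod 26 is 19, since 11·19=209≡1. Apply D(y)=19·(y−13) mod 26:
O(14): 19·(14−13)=19 → T
C(2): 19·(2−13)=-209≡25 → Z
C(2): 19·(2−13)=-209≡25 → Z
S(18): 19·(18−13)=95≡17 → R
H(7): 19·(7−13)=-114≡16 → Q
P(15): 19·(15−13)=38≡12 → M
U(20): 19·(20−13)=133≡3 → D
P(15): 19·(15−13)=38≡12 → M
J(9): 19·(9−13)=-76≡2 → C
K(10): 19·(10−13)=-57≡21 → V

TZZRQMDMCV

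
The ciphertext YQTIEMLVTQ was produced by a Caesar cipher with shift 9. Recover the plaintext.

Y(24): 24−9=15 → P
Q(16): 16−9=7 → H
T(19): 19−9=10 → K
I(8): 8−9=-1≡25 → Z
E(4): 4−9=-5≡21 → V
M(12): 12−9=3 → D
L(11): 11−9=2 → C
V(21): 21−9=12 → M
T(19): 19−9=10 → K
Q(16): 16−9=7 → H

PHKZVDCMKH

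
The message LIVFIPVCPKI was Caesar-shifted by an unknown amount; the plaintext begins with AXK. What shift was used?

11

From the crib: L(11)−A(0)=11, so the shift is 11.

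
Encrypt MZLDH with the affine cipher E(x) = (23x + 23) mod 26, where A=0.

M(12): 23·12+23=299≡13 → N
Z(25): 23·25+23=598≡0 → A
L(11): 23·11+23=276≡16 → Q
D(3): 23·3+23=92≡14 → O
H(7): 23·7+23=184≡2 → C

NAQOC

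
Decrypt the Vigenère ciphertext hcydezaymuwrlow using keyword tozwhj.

Repeat the key across the ciphertext: tozwhjtozwhjtoz
h(7)−t(19): -12≡14 → o
c(2)−o(14): -12≡14 → o
y(24)−z(25): -1≡25 → z
d(3)−w(22): -19≡7 → h
e(4)−h(7): -3≡23 → x
z(25)−j(9): 16 → q
a(0)−t(19): -19≡7 → h
y(24)−o(14): 10 → k
m(12)−z(25): -13≡13 → n
u(20)−w(22): -2≡24 → y
w(22)−h(7): 15 → p
r(17)−j(9): 8 → i
l(11)−t(19): -8≡18 → s
o(14)−o(14): 0 → a
w(22)−z(25): -3≡23 → x

oozhxqhknypisax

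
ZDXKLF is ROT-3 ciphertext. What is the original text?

WAUHIC

Z(25): 25−3=22 → W
D(3): 3−3=0 → A
X(23): 23−3=20 → U
K(10): 10−3=7 → H
L(11): 11−3=8 → I
F(5): 5−3=2 → C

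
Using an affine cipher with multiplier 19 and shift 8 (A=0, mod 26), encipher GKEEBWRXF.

SQGGBKTDZ

G(6): 19·6+8=122≡18 → S
K(10): 19·10+8=198≡16 → Q
E(4): 19·4+8=84≡6 → G
E(4): 19·4+8=84≡6 → G
B(1): 19·1+8=27≡1 → B
W(22): 19·22+8=426≡10 → K
R(17): 19·17+8=331≡19 → T
X(23): 19·23+8=445≡3 → D
F(5): 19·5+8=103≡25 → Z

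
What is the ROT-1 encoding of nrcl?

osdm

n(13): 13+1=14 → o
r(17): 17+1=18 → s
c(2): 2+1=3 → d
l(11): 11+1=12 → m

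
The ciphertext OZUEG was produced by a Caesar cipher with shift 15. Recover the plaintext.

O(14): 14−15=-1≡25 → Z
Z(25): 25−15=10 → K
U(20): 20−15=5 → F
E(4): 4−15=-11≡15 → P
G(6): 6−15=-9≡17 → R

ZKFPR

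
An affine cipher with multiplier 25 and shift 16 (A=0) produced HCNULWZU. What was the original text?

JODWFURW

The inverse of 25 mod 26 is 25, since 25·25=625≡1. Apply D(y)=25·(y−16) mod 26:
H(7): 25·(7−16)=-225≡9 → J
C(2): 25·(2−16)=-350≡14 → O
N(13): 25·(13−16)=-75≡3 → D
U(20): 25·(20−16)=100≡22 → W
L(11): 25·(11−16)=-125≡5 → F
W(22): 25·(22−16)=150≡20 → U
Z(25): 25·(25−16)=225≡17 → R
U(20): 25·(20−16)=100≡22 → W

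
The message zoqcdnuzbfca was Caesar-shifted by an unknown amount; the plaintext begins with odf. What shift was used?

11

From the crib: z(25)−o(14)=11, so the shift is 11.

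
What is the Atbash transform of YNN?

Y(24) → B(1)
N(13) → M(12)
N(13) → M(12)

BMM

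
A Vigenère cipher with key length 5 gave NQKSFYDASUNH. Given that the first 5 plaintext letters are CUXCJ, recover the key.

Subtract each crib letter from the matching ciphertext letter (mod 26):
N(13)−C(2)=11 → L
Q(16)−U(20)=-4≡22 → W
K(10)−X(23)=-13≡13 → N
S(18)−C(2)=16 → Q
F(5)−J(9)=-4≡22 → W

LWNQW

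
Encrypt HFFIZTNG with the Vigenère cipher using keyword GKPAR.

Repeat the key across the message: GKPARGKP
H(7)+G(6): 13 → N
F(5)+K(10): 15 → P
F(5)+P(15): 20 → U
I(8)+A(0): 8 → I
Z(25)+R(17): 42≡16 → Q
T(19)+G(6): 25 → Z
N(13)+K(10): 23 → X
G(6)+P(15): 21 → V

NPUIQZXV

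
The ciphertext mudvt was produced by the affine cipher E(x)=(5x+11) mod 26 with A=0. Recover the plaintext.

vhocm

The inverse of 5 mod 26 is 21, since 5·21=105≡1. Apply D(y)=21·(y−11) mod 26:
m(12): 21·(12−11)=21 → v
u(20): 21·(20−11)=189≡7 → h
d(3): 21·(3−11)=-168≡14 → o
v(21): 21·(21−11)=210≡2 → c
t(19): 21·(19−11)=168≡12 → m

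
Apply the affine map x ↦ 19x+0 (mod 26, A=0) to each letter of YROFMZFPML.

Y(24): 19·24+0=456≡14 → O
R(17): 19·17+0=323≡11 → L
O(14): 19·14+0=266≡6 → G
F(5): 19·5+0=95≡17 → R
M(12): 19·12+0=228≡20 → U
Z(25): 19·25+0=475≡7 → H
F(5): 19·5+0=95≡17 → R
P(15): 19·15+0=285≡25 → Z
M(12): 19·12+0=228≡20 → U
L(11): 19·11+0=209≡1 → B

OLGRUHRZUB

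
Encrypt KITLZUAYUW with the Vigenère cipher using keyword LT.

VBEEKNLRFP

Repeat the key across the message: LTLTLTLTLT
K(10)+L(11): 21 → V
I(8)+T(19): 27≡1 → B
T(19)+L(11): 30≡4 → E
L(11)+T(19): 30≡4 → E
Z(25)+L(11): 36≡10 → K
U(20)+T(19): 39≡13 → N
A(0)+L(11): 11 → L
Y(24)+T(19): 43≡17 → R
U(20)+L(11): 31≡5 → F
W(22)+T(19): 41≡15 → P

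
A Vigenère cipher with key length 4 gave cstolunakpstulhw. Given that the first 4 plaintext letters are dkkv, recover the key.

Subtract each crib letter from the matching ciphertext letter (mod 26):
c(2)−d(3)=-1≡25 → z
s(18)−k(10)=8 → i
t(19)−k(10)=9 → j
o(14)−v(21)=-7≡19 → t

zijt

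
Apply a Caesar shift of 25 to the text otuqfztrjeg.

o(14): 14+25=39≡13 → n
t(19): 19+25=44≡18 → s
u(20): 20+25=45≡19 → t
q(16): 16+25=41≡15 → p
f(5): 5+25=30≡4 → e
z(25): 25+25=50≡24 → y
t(19): 19+25=44≡18 → s
r(17): 17+25=42≡16 → q
j(9): 9+25=34≡8 → i
e(4): 4+25=29≡3 → d
g(6): 6+25=31≡5 → f

nstpeysqidf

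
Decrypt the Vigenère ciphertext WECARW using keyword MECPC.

KAALPK

Repeat the key across the ciphertext: MECPCM
W(22)−M(12): 10 → K
E(4)−E(4): 0 → A
C(2)−C(2): 0 → A
A(0)−P(15): -15≡11 → L
R(17)−C(2): 15 → P
W(22)−M(12): 10 → K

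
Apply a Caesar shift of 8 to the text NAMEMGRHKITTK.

VIUMUOZPSQBBS

N(13): 13+8=21 → V
A(0): 0+8=8 → I
M(12): 12+8=20 → U
E(4): 4+8=12 → M
M(12): 12+8=20 → U
G(6): 6+8=14 → O
R(17): 17+8=25 → Z
H(7): 7+8=15 → P
K(10): 10+8=18 → S
I(8): 8+8=16 → Q
T(19): 19+8=27≡1 → B
T(19): 19+8=27≡1 → B
K(10): 10+8=18 → S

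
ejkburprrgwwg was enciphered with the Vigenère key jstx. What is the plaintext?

vrrelzwuiodzx

Repeat the key across the ciphertext: jstxjstxjstxj
e(4)−j(9): -5≡21 → v
j(9)−s(18): -9≡17 → r
k(10)−t(19): -9≡17 → r
b(1)−x(23): -22≡4 → e
u(20)−j(9): 11 → l
r(17)−s(18): -1≡25 → z
p(15)−t(19): -4≡22 → w
r(17)−x(23): -6≡20 → u
r(17)−j(9): 8 → i
g(6)−s(18): -12≡14 → o
w(22)−t(19): 3 → d
w(22)−x(23): -1≡25 → z
g(6)−j(9): -3≡23 → x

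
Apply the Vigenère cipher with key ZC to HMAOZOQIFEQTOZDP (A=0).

GOZQYQPKEGPVNBCR

Repeat the key across the message: ZCZCZCZCZCZCZCZC
H(7)+Z(25): 32≡6 → G
M(12)+C(2): 14 → O
A(0)+Z(25): 25 → Z
O(14)+C(2): 16 → Q
Z(25)+Z(25): 50≡24 → Y
O(14)+C(2): 16 → Q
Q(16)+Z(25): 41≡15 → P
I(8)+C(2): 10 → K
F(5)+Z(25): 30≡4 → E
E(4)+C(2): 6 → G
Q(16)+Z(25): 41≡15 → P
T(19)+C(2): 21 → V
O(14)+Z(25): 39≡13 → N
Z(25)+C(2): 27≡1 → B
D(3)+Z(25): 28≡2 → C
P(15)+C(2): 17 → R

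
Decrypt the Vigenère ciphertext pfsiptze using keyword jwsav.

Repeat the key across the ciphertext: jwsavjws
p(15)−j(9): 6 → g
f(5)−w(22): -17≡9 → j
s(18)−s(18): 0 → a
i(8)−a(0): 8 → i
p(15)−v(21): -6≡20 → u
t(19)−j(9): 10 → k
z(25)−w(22): 3 → d
e(4)−s(18): -14≡12 → m

gjaiukdm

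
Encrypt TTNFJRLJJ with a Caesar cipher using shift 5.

YYSKOWQOO

T(19): 19+5=24 → Y
T(19): 19+5=24 → Y
N(13): 13+5=18 → S
F(5): 5+5=10 → K
J(9): 9+5=14 → O
R(17): 17+5=22 → W
L(11): 11+5=16 → Q
J(9): 9+5=14 → O
J(9): 9+5=14 → O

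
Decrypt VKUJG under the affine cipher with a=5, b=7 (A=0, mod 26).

The inverse of 5 mod 26 is 21, since 5·21=105≡1. Apply D(y)=21·(y−7) mod 26:
V(21): 21·(21−7)=294≡8 → I
K(10): 21·(10−7)=63≡11 → L
U(20): 21·(20−7)=273≡13 → N
J(9): 21·(9−7)=42≡16 → Q
G(6): 21·(6−7)=-21≡5 → F

ILNQF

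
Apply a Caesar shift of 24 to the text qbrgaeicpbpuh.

q(16): 16+24=40≡14 → o
b(1): 1+24=25 → z
r(17): 17+24=41≡15 → p
g(6): 6+24=30≡4 → e
a(0): 0+24=24 → y
e(4): 4+24=28≡2 → c
i(8): 8+24=32≡6 → g
c(2): 2+24=26≡0 → a
p(15): 15+24=39≡13 → n
b(1): 1+24=25 → z
p(15): 15+24=39≡13 → n
u(20): 20+24=44≡18 → s
h(7): 7+24=31≡5 → f

ozpeycganznsf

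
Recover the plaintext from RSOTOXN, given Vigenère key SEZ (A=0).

ZOPBKYV

Repeat the key across the ciphertext: SEZSEZS
R(17)−S(18): -1≡25 → Z
S(18)−E(4): 14 → O
O(14)−Z(25): -11≡15 → P
T(19)−S(18): 1 → B
O(14)−E(4): 10 → K
X(23)−Z(25): -2≡24 → Y
N(13)−S(18): -5≡21 → V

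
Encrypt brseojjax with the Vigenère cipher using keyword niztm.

ozrxawrzq

Repeat the key across the message: niztmnizt
b(1)+n(13): 14 → o
r(17)+i(8): 25 → z
s(18)+z(25): 43≡17 → r
e(4)+t(19): 23 → x
o(14)+m(12): 26≡0 → a
j(9)+n(13): 22 → w
j(9)+i(8): 17 → r
a(0)+z(25): 25 → z
x(23)+t(19): 42≡16 → q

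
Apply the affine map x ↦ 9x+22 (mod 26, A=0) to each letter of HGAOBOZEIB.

HYWSFSNGQF

H(7): 9·7+22=85≡7 → H
G(6): 9·6+22=76≡24 → Y
A(0): 9·0+22=22 → W
O(14): 9·14+22=148≡18 → S
B(1): 9·1+22=31≡5 → F
O(14): 9·14+22=148≡18 → S
Z(25): 9·25+22=247≡13 → N
E(4): 9·4+22=58≡6 → G
I(8): 9·8+22=94≡16 → Q
B(1): 9·1+22=31≡5 → F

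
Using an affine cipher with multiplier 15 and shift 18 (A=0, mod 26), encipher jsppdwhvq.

xcjjlktvy

j(9): 15·9+18=153≡23 → x
s(18): 15·18+18=288≡2 → c
p(15): 15·15+18=243≡9 → j
p(15): 15·15+18=243≡9 → j
d(3): 15·3+18=63≡11 → l
w(22): 15·22+18=348≡10 → k
h(7): 15·7+18=123≡19 → t
v(21): 15·21+18=333≡21 → v
q(16): 15·16+18=258≡24 → y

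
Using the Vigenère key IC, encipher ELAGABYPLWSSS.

Repeat the key across the message: ICICICICICICI
E(4)+I(8): 12 → M
L(11)+C(2): 13 → N
A(0)+I(8): 8 → I
G(6)+C(2): 8 → I
A(0)+I(8): 8 → I
B(1)+C(2): 3 → D
Y(24)+I(8): 32≡6 → G
P(15)+C(2): 17 → R
L(11)+I(8): 19 → T
W(22)+C(2): 24 → Y
S(18)+I(8): 26≡0 → A
S(18)+C(2): 20 → U
S(18)+I(8): 26≡0 → A

MNIIIDGRTYAUA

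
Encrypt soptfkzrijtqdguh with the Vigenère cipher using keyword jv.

bjyoofimreclmbdc

Repeat the key across the message: jvjvjvjvjvjvjvjv
s(18)+j(9): 27≡1 → b
o(14)+v(21): 35≡9 → j
p(15)+j(9): 24 → y
t(19)+v(21): 40≡14 → o
f(5)+j(9): 14 → o
k(10)+v(21): 31≡5 → f
z(25)+j(9): 34≡8 → i
r(17)+v(21): 38≡12 → m
i(8)+j(9): 17 → r
j(9)+v(21): 30≡4 → e
t(19)+j(9): 28≡2 → c
q(16)+v(21): 37≡11 → l
d(3)+j(9): 12 → m
g(6)+v(21): 27≡1 → b
u(20)+j(9): 29≡3 → d
h(7)+v(21): 28≡2 → c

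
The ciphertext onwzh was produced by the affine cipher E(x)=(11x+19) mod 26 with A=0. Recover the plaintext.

jqfkg

The inverse of 11 mod 26 is 19, since 11·19=209≡1. Apply D(y)=19·(y−19) mod 26:
o(14): 19·(14−19)=-95≡9 → j
n(13): 19·(13−19)=-114≡16 → q
w(22): 19·(22−19)=57≡5 → f
z(25): 19·(25−19)=114≡10 → k
h(7): 19·(7−19)=-228≡6 → g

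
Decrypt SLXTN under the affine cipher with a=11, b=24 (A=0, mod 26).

The inverse of 11 mod 26 is 19, since 11·19=209≡1. Apply D(y)=19·(y−24) mod 26:
S(18): 19·(18−24)=-114≡16 → Q
L(11): 19·(11−24)=-247≡13 → N
X(23): 19·(23−24)=-19≡7 → H
T(19): 19·(19−24)=-95≡9 → J
N(13): 19·(13−24)=-209≡25 → Z

QNHJZ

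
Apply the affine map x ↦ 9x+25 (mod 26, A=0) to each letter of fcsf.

srfs

f(5): 9·5+25=70≡18 → s
c(2): 9·2+25=43≡17 → r
s(18): 9·18+25=187≡5 → f
f(5): 9·5+25=70≡18 → s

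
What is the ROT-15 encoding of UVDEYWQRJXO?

JKSTNLFGYMD

U(20): 20+15=35≡9 → J
V(21): 21+15=36≡10 → K
D(3): 3+15=18 → S
E(4): 4+15=19 → T
Y(24): 24+15=39≡13 → N
W(22): 22+15=37≡11 → L
Q(16): 16+15=31≡5 → F
R(17): 17+15=32≡6 → G
J(9): 9+15=24 → Y
X(23): 23+15=38≡12 → M
O(14): 14+15=29≡3 → D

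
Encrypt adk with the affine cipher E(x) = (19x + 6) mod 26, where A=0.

glo

a(0): 19·0+6=6 → g
d(3): 19·3+6=63≡11 → l
k(10): 19·10+6=196≡14 → o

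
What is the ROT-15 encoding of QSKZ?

Q(16): 16+15=31≡5 → F
S(18): 18+15=33≡7 → H
K(10): 10+15=25 → Z
Z(25): 25+15=40≡14 → O

FHZO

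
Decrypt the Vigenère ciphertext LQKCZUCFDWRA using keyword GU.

Repeat the key across the ciphertext: GUGUGUGUGUGU
L(11)−G(6): 5 → F
Q(16)−U(20): -4≡22 → W
K(10)−G(6): 4 → E
C(2)−U(20): -18≡8 → I
Z(25)−G(6): 19 → T
U(20)−U(20): 0 → A
C(2)−G(6): -4≡22 → W
F(5)−U(20): -15≡11 → L
D(3)−G(6): -3≡23 → X
W(22)−U(20): 2 → C
R(17)−G(6): 11 → L
A(0)−U(20): -20≡6 → G

FWEITAWLXCLG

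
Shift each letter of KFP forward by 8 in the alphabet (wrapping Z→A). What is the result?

SNX

K(10): 10+8=18 → S
F(5): 5+8=13 → N
P(15): 15+8=23 → X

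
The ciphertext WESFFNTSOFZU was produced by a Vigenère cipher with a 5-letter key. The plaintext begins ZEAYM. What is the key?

Subtract each crib letter from the matching ciphertext letter (mod 26):
W(22)−Z(25)=-3≡23 → X
E(4)−E(4)=0 → A
S(18)−A(0)=18 → S
F(5)−Y(24)=-19≡7 → H
F(5)−M(12)=-7≡19 → T

XASHT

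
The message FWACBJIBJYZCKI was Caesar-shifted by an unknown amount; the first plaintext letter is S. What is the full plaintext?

From the crib: F(5)−S(18)=-13≡13, so the shift is 13.
Subtract 13 from each ciphertext letter:
F(5): 5−13=-8≡18 → S
W(22): 22−13=9 → J
A(0): 0−13=-13≡13 → N
C(2): 2−13=-11≡15 → P
B(1): 1−13=-12≡14 → O
J(9): 9−13=-4≡22 → W
I(8): 8−13=-5≡21 → V
B(1): 1−13=-12≡14 → O
J(9): 9−13=-4≡22 → W
Y(24): 24−13=11 → L
Z(25): 25−13=12 → M
C(2): 2−13=-11≡15 → P
K(10): 10−13=-3≡23 → X
I(8): 8−13=-5≡21 → V

SJNPOWVOWLMPXV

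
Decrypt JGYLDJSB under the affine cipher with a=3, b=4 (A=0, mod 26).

The inverse of 3 mod 26 is 9, since 3·9=27≡1. Apply D(y)=9·(y−4) mod 26:
J(9): 9·(9−4)=45≡19 → T
G(6): 9·(6−4)=18 → S
Y(24): 9·(24−4)=180≡24 → Y
L(11): 9·(11−4)=63≡11 → L
D(3): 9·(3−4)=-9≡17 → R
J(9): 9·(9−4)=45≡19 → T
S(18): 9·(18−4)=126≡22 → W
B(1): 9·(1−4)=-27≡25 → Z

TSYLRTWZ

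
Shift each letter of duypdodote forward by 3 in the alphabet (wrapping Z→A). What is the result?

gxbsgrgrwh

d(3): 3+3=6 → g
u(20): 20+3=23 → x
y(24): 24+3=27≡1 → b
p(15): 15+3=18 → s
d(3): 3+3=6 → g
o(14): 14+3=17 → r
d(3): 3+3=6 → g
o(14): 14+3=17 → r
t(19): 19+3=22 → w
e(4): 4+3=7 → h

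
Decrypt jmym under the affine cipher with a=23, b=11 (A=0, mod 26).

srnr

The inverse of 23 mod 26 is 17, since 23·17=391≡1. Apply D(y)=17·(y−11) mod 26:
j(9): 17·(9−11)=-34≡18 → s
m(12): 17·(12−11)=17 → r
y(24): 17·(24−11)=221≡13 → n
m(12): 17·(12−11)=17 → r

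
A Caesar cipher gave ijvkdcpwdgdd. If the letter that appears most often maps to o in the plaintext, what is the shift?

The most frequent ciphertext letter is d (appears 4 times).
d is position 3; o is position 14.
Shift = -11≡15.

15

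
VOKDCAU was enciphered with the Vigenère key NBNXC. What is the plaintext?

Repeat the key across the ciphertext: NBNXCNB
V(21)−N(13): 8 → I
O(14)−B(1): 13 → N
K(10)−N(13): -3≡23 → X
D(3)−X(23): -20≡6 → G
C(2)−C(2): 0 → A
A(0)−N(13): -13≡13 → N
U(20)−B(1): 19 → T

INXGANT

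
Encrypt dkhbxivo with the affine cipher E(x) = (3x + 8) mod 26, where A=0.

d(3): 3·3+8=17 → r
k(10): 3·10+8=38≡12 → m
h(7): 3·7+8=29≡3 → d
b(1): 3·1+8=11 → l
x(23): 3·23+8=77≡25 → z
i(8): 3·8+8=32≡6 → g
v(21): 3·21+8=71≡19 → t
o(14): 3·14+8=50≡24 → y

rmdlzgty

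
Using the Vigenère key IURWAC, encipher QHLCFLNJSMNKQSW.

Repeat the key across the message: IURWACIURWACIUR
Q(16)+I(8): 24 → Y
H(7)+U(20): 27≡1 → B
L(11)+R(17): 28≡2 → C
C(2)+W(22): 24 → Y
F(5)+A(0): 5 → F
L(11)+C(2): 13 → N
N(13)+I(8): 21 → V
J(9)+U(20): 29≡3 → D
S(18)+R(17): 35≡9 → J
M(12)+W(22): 34≡8 → I
N(13)+A(0): 13 → N
K(10)+C(2): 12 → M
Q(16)+I(8): 24 → Y
S(18)+U(20): 38≡12 → M
W(22)+R(17): 39≡13 → N

YBCYFNVDJINMYMN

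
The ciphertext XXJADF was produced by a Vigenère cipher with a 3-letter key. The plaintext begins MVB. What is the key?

LCI

Subtract each crib letter from the matching ciphertext letter (mod 26):
X(23)−M(12)=11 → L
X(23)−V(21)=2 → C
J(9)−B(1)=8 → I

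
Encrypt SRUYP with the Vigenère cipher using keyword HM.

ZDBKW

Repeat the key across the message: HMHMH
S(18)+H(7): 25 → Z
R(17)+M(12): 29≡3 → D
U(20)+H(7): 27≡1 → B
Y(24)+M(12): 36≡10 → K
P(15)+H(7): 22 → W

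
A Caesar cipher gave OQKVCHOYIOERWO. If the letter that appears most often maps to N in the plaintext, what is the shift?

The most frequent ciphertext letter is O (appears 4 times).
O is position 14; N is position 13.
Shift = 1.

1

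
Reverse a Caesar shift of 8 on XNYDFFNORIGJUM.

PFQVXXFGJAYBME

X(23): 23−8=15 → P
N(13): 13−8=5 → F
Y(24): 24−8=16 → Q
D(3): 3−8=-5≡21 → V
F(5): 5−8=-3≡23 → X
F(5): 5−8=-3≡23 → X
N(13): 13−8=5 → F
O(14): 14−8=6 → G
R(17): 17−8=9 → J
I(8): 8−8=0 → A
G(6): 6−8=-2≡24 → Y
J(9): 9−8=1 → B
U(20): 20−8=12 → M
M(12): 12−8=4 → E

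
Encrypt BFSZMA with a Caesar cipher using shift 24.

B(1): 1+24=25 → Z
F(5): 5+24=29≡3 → D
S(18): 18+24=42≡16 → Q
Z(25): 25+24=49≡23 → X
M(12): 12+24=36≡10 → K
A(0): 0+24=24 → Y

ZDQXKY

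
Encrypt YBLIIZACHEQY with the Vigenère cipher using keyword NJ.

Repeat the key across the message: NJNJNJNJNJNJ
Y(24)+N(13): 37≡11 → L
B(1)+J(9): 10 → K
L(11)+N(13): 24 → Y
I(8)+J(9): 17 → R
I(8)+N(13): 21 → V
Z(25)+J(9): 34≡8 → I
A(0)+N(13): 13 → N
C(2)+J(9): 11 → L
H(7)+N(13): 20 → U
E(4)+J(9): 13 → N
Q(16)+N(13): 29≡3 → D
Y(24)+J(9): 33≡7 → H

LKYRVINLUNDH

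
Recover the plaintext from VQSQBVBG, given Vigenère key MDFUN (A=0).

Repeat the key across the ciphertext: MDFUNMDF
V(21)−M(12): 9 → J
Q(16)−D(3): 13 → N
S(18)−F(5): 13 → N
Q(16)−U(20): -4≡22 → W
B(1)−N(13): -12≡14 → O
V(21)−M(12): 9 → J
B(1)−D(3): -2≡24 → Y
G(6)−F(5): 1 → B

JNNWOJYB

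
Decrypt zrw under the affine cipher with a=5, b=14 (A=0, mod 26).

The inverse of 5 mod 26 is 21, since 5·21=105≡1. Apply D(y)=21·(y−14) mod 26:
z(25): 21·(25−14)=231≡23 → x
r(17): 21·(17−14)=63≡11 → l
w(22): 21·(22−14)=168≡12 → m

xlm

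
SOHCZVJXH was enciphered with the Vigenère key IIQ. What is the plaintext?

Repeat the key across the ciphertext: IIQIIQIIQ
S(18)−I(8): 10 → K
O(14)−I(8): 6 → G
H(7)−Q(16): -9≡17 → R
C(2)−I(8): -6≡20 → U
Z(25)−I(8): 17 → R
V(21)−Q(16): 5 → F
J(9)−I(8): 1 → B
X(23)−I(8): 15 → P
H(7)−Q(16): -9≡17 → R

KGRURFBPR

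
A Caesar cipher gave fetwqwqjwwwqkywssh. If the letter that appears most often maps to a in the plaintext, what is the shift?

The most frequent ciphertext letter is w (appears 6 times).
w is position 22; a is position 0.
Shift = 22.

22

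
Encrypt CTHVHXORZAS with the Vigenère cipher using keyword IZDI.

Repeat the key across the message: IZDIIZDIIZD
C(2)+I(8): 10 → K
T(19)+Z(25): 44≡18 → S
H(7)+D(3): 10 → K
V(21)+I(8): 29≡3 → D
H(7)+I(8): 15 → P
X(23)+Z(25): 48≡22 → W
O(14)+D(3): 17 → R
R(17)+I(8): 25 → Z
Z(25)+I(8): 33≡7 → H
A(0)+Z(25): 25 → Z
S(18)+D(3): 21 → V

KSKDPWRZHZV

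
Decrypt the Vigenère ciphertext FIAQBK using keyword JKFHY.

WYVJDB

Repeat the key across the ciphertext: JKFHYJ
F(5)−J(9): -4≡22 → W
I(8)−K(10): -2≡24 → Y
A(0)−F(5): -5≡21 → V
Q(16)−H(7): 9 → J
B(1)−Y(24): -23≡3 → D
K(10)−J(9): 1 → B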